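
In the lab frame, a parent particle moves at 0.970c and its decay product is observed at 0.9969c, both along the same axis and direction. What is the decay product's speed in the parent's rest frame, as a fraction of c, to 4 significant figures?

u' ≈ 0.8150c

Inverse velocity addition: u' = (u − v)/(1 − uv/c²)
= (0.9969 − 0.970)/(1 − 0.9969×0.970) = 0.02690/0.0330070 = 0.8150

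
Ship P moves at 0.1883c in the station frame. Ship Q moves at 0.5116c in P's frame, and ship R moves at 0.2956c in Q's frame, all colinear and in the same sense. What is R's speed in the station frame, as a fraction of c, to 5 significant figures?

Compose boost 2: (0.5116 + 0.1883)/(1 + 0.5116×0.1883) = 0.69990/1.096334 = 0.6384002
Compose boost 3: (0.2956 + 0.6384002)/(1 + 0.2956×0.6384002) = 0.9340002/1.188711 = 0.78573

u ≈ 0.78573c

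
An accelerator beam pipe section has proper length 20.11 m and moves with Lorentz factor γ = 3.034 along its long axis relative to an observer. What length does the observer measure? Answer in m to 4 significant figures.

L ≈ 6.628 m

γ = 3.034 (given)
Length contraction: L = L₀/γ = 20.11/3.034 = 6.628 m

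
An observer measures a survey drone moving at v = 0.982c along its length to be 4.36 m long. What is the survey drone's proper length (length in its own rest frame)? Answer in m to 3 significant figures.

L₀ ≈ 23.1 m

γ = 1/√(1 − 0.982²) = 5.2943
L₀ = γL = 5.2943 × 4.36 = 23.1 m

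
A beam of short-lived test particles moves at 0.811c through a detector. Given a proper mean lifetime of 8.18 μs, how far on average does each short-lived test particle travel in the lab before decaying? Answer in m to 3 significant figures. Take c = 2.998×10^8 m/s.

γ = 1/√(1 − 0.811²) = 1.7093
Dilated lifetime: Δt = γτ₀ = 1.7093 × 8.18 μs = 13.982 μs
d = vΔt = 0.811c × 13.982 μs = 2.4314×10^8 m/s × 1.3982×10^-5 s = 3400 m

d ≈ 3400 m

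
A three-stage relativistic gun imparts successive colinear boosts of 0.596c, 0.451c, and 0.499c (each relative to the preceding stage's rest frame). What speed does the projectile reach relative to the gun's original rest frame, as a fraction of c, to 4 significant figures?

Compose boost 2: (0.451 + 0.596)/(1 + 0.451×0.596) = 1.047/1.26880 = 0.825192
Compose boost 3: (0.499 + 0.825192)/(1 + 0.499×0.825192) = 1.32419/1.41177 = 0.9380

u ≈ 0.9380c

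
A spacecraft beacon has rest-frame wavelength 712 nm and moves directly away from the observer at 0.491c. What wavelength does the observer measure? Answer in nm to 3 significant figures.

λ_obs ≈ 1220 nm

Relativistic Doppler: λ_obs = λ_src √((1+β)/(1−β))
= 712 × √(1.4910/0.50900) = 712 × 1.7115 = 1220 nm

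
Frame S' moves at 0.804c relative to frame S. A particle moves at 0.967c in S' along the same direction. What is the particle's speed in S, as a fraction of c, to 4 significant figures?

Relativistic velocity addition: u = (u' + v)/(1 + u'v/c²)
= (0.967 + 0.804)/(1 + 0.967×0.804) = 1.771/1.77747 = 0.9964

u ≈ 0.9964c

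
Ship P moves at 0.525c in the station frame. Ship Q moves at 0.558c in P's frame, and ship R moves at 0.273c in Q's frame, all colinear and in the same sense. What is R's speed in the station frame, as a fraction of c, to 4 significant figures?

u ≈ 0.9039c

Compose boost 2: (0.558 + 0.525)/(1 + 0.558×0.525) = 1.083/1.29295 = 0.837619
Compose boost 3: (0.273 + 0.837619)/(1 + 0.273×0.837619) = 1.11062/1.22867 = 0.9039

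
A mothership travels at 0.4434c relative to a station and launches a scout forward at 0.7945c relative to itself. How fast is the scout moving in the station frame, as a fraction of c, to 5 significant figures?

u ≈ 0.91542c

Compose boost 2: (0.7945 + 0.4434)/(1 + 0.7945×0.4434) = 1.2379/1.352281 = 0.91542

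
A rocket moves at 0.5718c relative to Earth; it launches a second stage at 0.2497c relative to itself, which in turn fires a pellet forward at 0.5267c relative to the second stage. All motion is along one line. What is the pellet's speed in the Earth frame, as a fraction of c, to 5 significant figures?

u ≈ 0.90348c

Compose boost 2: (0.2497 + 0.5718)/(1 + 0.2497×0.5718) = 0.82150/1.142778 = 0.7188620
Compose boost 3: (0.5267 + 0.7188620)/(1 + 0.5267×0.7188620) = 1.245562/1.378625 = 0.90348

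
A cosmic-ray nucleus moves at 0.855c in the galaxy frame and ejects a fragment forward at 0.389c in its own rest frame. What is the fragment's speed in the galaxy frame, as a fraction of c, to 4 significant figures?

Compose boost 2: (0.389 + 0.855)/(1 + 0.389×0.855) = 1.244/1.33259 = 0.9335

u ≈ 0.9335c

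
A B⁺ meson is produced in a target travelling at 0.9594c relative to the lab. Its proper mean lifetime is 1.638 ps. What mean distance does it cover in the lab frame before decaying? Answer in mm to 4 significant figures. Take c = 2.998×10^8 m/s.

d ≈ 1.670 mm

γ = 1/√(1 − 0.9594²) = 3.54548
Dilated lifetime: Δt = γτ₀ = 3.54548 × 1.638 ps = 5.80750 ps
d = vΔt = 0.9594c × 5.80750 ps = 2.87628×10^8 m/s × 5.80750×10^-12 s = 1.670 mm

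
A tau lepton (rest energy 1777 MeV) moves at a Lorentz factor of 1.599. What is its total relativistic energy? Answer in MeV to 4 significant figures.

E ≈ 2841 MeV

γ = 1.599 (given)
E = γm₀c² = 1.599 × 1777 MeV = 2841 MeV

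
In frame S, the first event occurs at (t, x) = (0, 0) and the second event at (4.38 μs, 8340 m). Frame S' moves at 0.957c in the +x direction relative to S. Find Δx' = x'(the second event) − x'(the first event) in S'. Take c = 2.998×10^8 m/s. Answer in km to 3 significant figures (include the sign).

Δx' ≈ 24.4 km

γ = 1/√(1 − 0.957²) = 3.4472
Δx' = γ(Δx − vΔt) = 3.4472 × (8340 m − 0.957×(2.998×10^8 m/s)×4.38×10^-6 s)
= 3.4472 × (7083.3 m) = 24.4 km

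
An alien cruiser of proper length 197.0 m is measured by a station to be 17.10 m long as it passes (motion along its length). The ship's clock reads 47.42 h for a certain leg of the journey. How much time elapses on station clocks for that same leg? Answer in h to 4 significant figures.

Δt ≈ 546.3 h

Length contraction ⇒ γ = L₀/L = 197.0/17.10 = 11.5205
Time dilation: Δt = γτ₀ = 11.5205 × 47.42 h = 546.3 h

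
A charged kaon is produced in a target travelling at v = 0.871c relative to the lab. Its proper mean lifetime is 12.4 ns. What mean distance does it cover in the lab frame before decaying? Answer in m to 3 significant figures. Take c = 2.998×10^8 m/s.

d ≈ 6.59 m

γ = 1/√(1 − 0.871²) = 2.0355
Dilated lifetime: Δt = γτ₀ = 2.0355 × 12.4 ns = 25.240 ns
d = vΔt = 0.871c × 25.240 ns = 2.6113×10^8 m/s × 2.5240×10^-8 s = 6.59 m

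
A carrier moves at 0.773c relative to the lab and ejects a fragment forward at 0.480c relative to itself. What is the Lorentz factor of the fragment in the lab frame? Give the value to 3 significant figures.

γ ≈ 2.46

u_lab = (0.480 + 0.773)/(1 + 0.480×0.773) = 1.253/1.37104 = 0.913905
γ = 1/√(1 − 0.913905²) = 2.46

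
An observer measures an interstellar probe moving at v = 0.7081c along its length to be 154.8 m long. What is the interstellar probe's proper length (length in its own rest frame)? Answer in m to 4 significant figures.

L₀ ≈ 219.2 m

γ = 1/√(1 − 0.7081²) = 1.41621
L₀ = γL = 1.41621 × 154.8 = 219.2 m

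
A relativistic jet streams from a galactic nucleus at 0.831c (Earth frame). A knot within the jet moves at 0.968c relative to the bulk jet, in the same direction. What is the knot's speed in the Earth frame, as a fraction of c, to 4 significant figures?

u ≈ 0.9970c

Relativistic velocity addition: u = (u' + v)/(1 + u'v/c²)
= (0.968 + 0.831)/(1 + 0.968×0.831) = 1.799/1.80441 = 0.9970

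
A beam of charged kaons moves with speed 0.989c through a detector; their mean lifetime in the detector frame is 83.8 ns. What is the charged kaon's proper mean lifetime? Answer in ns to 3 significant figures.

γ = 1/√(1 − 0.989²) = 6.7606
Proper time: τ₀ = Δt/γ = 83.8/6.7606 = 12.4 ns

τ₀ ≈ 12.4 ns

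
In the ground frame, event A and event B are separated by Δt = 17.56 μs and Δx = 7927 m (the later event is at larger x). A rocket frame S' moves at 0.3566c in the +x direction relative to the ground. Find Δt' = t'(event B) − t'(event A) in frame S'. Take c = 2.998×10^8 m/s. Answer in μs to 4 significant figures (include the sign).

Δt' ≈ 8.703 μs

γ = 1/√(1 − 0.3566²) = 1.07037
Δt' = γ(Δt − vΔx/c²) = 1.07037 × (17.56 μs − 0.3566×7927 m / (2.998×10^8 m/s))
= 1.07037 × (8.13115 μs) = 8.703 μs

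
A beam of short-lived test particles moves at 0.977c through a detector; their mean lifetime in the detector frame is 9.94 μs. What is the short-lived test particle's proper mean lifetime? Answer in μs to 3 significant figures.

τ₀ ≈ 2.12 μs

γ = 1/√(1 − 0.977²) = 4.6896
Proper time: τ₀ = Δt/γ = 9.94/4.6896 = 2.12 μs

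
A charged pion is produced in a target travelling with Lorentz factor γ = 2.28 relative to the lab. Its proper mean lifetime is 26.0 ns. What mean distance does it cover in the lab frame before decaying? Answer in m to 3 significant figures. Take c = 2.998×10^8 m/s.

d ≈ 16.0 m

β = √(1 − 1/γ²) = √(1 − 1/2.28²) = 0.89868
Dilated lifetime: Δt = γτ₀ = 2.28 × 26.0 ns = 59.280 ns
d = vΔt = 0.89868c × 59.280 ns = 2.6943×10^8 m/s × 5.9280×10^-8 s = 16.0 m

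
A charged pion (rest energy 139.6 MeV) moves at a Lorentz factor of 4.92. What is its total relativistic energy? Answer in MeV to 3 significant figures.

E ≈ 687 MeV

γ = 4.92 (given)
E = γm₀c² = 4.92 × 139.6 MeV = 687 MeV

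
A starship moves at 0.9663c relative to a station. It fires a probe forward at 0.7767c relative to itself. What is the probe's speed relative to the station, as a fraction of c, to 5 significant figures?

Relativistic velocity addition: u = (u' + v)/(1 + u'v/c²)
= (0.7767 + 0.9663)/(1 + 0.7767×0.9663) = 1.7430/1.750525 = 0.99570

u ≈ 0.99570c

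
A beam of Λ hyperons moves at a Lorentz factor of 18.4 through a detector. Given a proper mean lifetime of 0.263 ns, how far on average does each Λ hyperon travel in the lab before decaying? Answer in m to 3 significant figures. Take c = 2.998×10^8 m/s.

d ≈ 1.45 m

β = √(1 − 1/γ²) = √(1 − 1/18.4²) = 0.99852
Dilated lifetime: Δt = γτ₀ = 18.4 × 0.263 ns = 4.8392 ns
d = vΔt = 0.99852c × 4.8392 ns = 2.9936×10^8 m/s × 4.8392×10^-9 s = 1.45 m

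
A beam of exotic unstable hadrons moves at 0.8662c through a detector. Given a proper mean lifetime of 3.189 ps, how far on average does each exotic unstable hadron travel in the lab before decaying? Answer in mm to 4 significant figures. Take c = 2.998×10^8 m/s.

d ≈ 1.657 mm

γ = 1/√(1 − 0.8662²) = 2.00121
Dilated lifetime: Δt = γτ₀ = 2.00121 × 3.189 ps = 6.38186 ps
d = vΔt = 0.8662c × 6.38186 ps = 2.59687×10^8 m/s × 6.38186×10^-12 s = 1.657 mm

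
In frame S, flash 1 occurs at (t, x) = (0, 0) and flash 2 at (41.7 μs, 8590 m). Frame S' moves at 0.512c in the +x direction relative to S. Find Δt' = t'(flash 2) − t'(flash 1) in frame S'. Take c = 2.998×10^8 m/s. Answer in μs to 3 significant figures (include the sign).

γ = 1/√(1 − 0.512²) = 1.1642
Δt' = γ(Δt − vΔx/c²) = 1.1642 × (41.7 μs − 0.512×8590 m / (2.998×10^8 m/s))
= 1.1642 × (27.030 μs) = 31.5 μs

Δt' ≈ 31.5 μs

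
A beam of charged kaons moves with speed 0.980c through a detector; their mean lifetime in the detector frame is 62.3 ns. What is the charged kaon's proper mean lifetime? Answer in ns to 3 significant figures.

γ = 1/√(1 − 0.980²) = 5.0252
Proper time: τ₀ = Δt/γ = 62.3/5.0252 = 12.4 ns

τ₀ ≈ 12.4 ns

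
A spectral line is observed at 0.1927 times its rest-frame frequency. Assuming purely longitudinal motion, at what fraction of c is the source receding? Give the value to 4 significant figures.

β ≈ 0.9284

f_obs/f_src = √((1−β)/(1+β)) = 0.1927  ⇒  (1−β)/(1+β) = 0.0371333
β = |1 − D²|/(1 + D²) = |1 − 0.0371333|/(1 + 0.0371333) = 0.9284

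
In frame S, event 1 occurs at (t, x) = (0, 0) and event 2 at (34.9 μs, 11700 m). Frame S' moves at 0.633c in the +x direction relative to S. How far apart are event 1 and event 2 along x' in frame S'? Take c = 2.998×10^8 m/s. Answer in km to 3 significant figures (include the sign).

Δx' ≈ 6.56 km

γ = 1/√(1 − 0.633²) = 1.2917
Δx' = γ(Δx − vΔt) = 1.2917 × (11700 m − 0.633×(2.998×10^8 m/s)×34.9×10^-6 s)
= 1.2917 × (5076.9 m) = 6.56 km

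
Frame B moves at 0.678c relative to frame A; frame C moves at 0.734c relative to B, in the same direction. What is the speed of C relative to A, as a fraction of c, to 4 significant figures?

u ≈ 0.9428c

Compose boost 2: (0.734 + 0.678)/(1 + 0.734×0.678) = 1.412/1.49765 = 0.9428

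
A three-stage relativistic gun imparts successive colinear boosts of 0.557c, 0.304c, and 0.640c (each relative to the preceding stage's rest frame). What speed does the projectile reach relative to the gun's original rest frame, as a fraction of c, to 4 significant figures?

u ≈ 0.9355c

Compose boost 2: (0.304 + 0.557)/(1 + 0.304×0.557) = 0.8610/1.16933 = 0.736320
Compose boost 3: (0.640 + 0.736320)/(1 + 0.640×0.736320) = 1.37632/1.47125 = 0.9355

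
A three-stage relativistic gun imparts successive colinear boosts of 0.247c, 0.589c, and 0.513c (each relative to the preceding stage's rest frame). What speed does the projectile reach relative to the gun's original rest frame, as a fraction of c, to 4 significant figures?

Compose boost 2: (0.589 + 0.247)/(1 + 0.589×0.247) = 0.8360/1.14548 = 0.729823
Compose boost 3: (0.513 + 0.729823)/(1 + 0.513×0.729823) = 1.24282/1.37440 = 0.9043

u ≈ 0.9043c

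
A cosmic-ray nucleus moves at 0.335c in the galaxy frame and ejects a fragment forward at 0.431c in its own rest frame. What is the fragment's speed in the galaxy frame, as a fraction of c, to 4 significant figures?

Compose boost 2: (0.431 + 0.335)/(1 + 0.431×0.335) = 0.7660/1.14438 = 0.6694

u ≈ 0.6694c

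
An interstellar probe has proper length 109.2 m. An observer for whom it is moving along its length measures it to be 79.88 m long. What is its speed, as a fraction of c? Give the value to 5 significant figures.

γ = L₀/L = 109.2/79.88 = 1.367051
β = √(1 − 1/γ²) = 0.68184

β ≈ 0.68184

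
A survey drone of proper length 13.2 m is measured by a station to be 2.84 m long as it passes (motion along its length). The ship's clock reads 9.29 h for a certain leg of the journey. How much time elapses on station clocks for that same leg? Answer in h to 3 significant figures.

Length contraction ⇒ γ = L₀/L = 13.2/2.84 = 4.6479
Time dilation: Δt = γτ₀ = 4.6479 × 9.29 h = 43.2 h

Δt ≈ 43.2 h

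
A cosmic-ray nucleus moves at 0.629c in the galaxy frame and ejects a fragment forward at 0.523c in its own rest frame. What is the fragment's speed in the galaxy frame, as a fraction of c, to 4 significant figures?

Compose boost 2: (0.523 + 0.629)/(1 + 0.523×0.629) = 1.152/1.32897 = 0.8668

u ≈ 0.8668c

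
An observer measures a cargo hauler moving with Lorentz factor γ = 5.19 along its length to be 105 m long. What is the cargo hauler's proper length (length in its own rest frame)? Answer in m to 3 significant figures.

γ = 5.19 (given)
L₀ = γL = 5.19 × 105 = 545 m

L₀ ≈ 545 m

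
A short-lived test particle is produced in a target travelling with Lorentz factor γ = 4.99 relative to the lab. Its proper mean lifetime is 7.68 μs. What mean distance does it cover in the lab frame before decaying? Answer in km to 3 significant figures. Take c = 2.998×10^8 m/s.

β = √(1 − 1/γ²) = √(1 − 1/4.99²) = 0.97971
Dilated lifetime: Δt = γτ₀ = 4.99 × 7.68 μs = 38.323 μs
d = vΔt = 0.97971c × 38.323 μs = 2.9372×10^8 m/s × 3.8323×10^-5 s = 11.3 km

d ≈ 11.3 km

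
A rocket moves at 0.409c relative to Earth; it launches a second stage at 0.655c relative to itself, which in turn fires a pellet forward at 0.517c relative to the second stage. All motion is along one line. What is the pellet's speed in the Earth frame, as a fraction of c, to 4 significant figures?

Compose boost 2: (0.655 + 0.409)/(1 + 0.655×0.409) = 1.064/1.26789 = 0.839186
Compose boost 3: (0.517 + 0.839186)/(1 + 0.517×0.839186) = 1.35619/1.43386 = 0.9458

u ≈ 0.9458c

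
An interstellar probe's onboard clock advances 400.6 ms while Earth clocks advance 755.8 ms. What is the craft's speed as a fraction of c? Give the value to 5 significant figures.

γ = Δt/τ₀ = 755.8/400.6 = 1.886670
β = √(1 − 1/γ²) = √(1 − 1/1.886670²) = 0.84798

β ≈ 0.84798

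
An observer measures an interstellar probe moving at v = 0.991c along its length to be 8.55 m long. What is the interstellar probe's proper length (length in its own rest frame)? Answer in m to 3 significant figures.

γ = 1/√(1 − 0.991²) = 7.4704
L₀ = γL = 7.4704 × 8.55 = 63.9 m

L₀ ≈ 63.9 m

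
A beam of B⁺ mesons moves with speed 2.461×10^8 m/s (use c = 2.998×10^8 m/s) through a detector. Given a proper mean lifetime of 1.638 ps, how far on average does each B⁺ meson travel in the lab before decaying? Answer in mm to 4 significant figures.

β = v/c = 2.461×10^8 / 2.998×10^8 = 0.820881
γ = 1/√(1 − 0.820881²) = 1.75101
Dilated lifetime: Δt = γτ₀ = 1.75101 × 1.638 ps = 2.86815 ps
d = vΔt = 0.820881c × 2.86815 ps = 2.46100×10^8 m/s × 2.86815×10^-12 s = 0.7059 mm

d ≈ 0.7059 mm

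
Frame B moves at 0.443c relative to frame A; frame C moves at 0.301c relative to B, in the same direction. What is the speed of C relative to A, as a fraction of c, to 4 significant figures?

Compose boost 2: (0.301 + 0.443)/(1 + 0.301×0.443) = 0.7440/1.13334 = 0.6565

u ≈ 0.6565c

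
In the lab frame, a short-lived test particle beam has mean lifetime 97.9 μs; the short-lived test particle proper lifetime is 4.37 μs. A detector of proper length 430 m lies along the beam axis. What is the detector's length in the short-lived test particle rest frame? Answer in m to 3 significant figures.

L ≈ 19.2 m

Time dilation ⇒ γ = Δt/τ₀ = 97.9/4.37 = 22.403
Length contraction: L = L₀/γ = 430/22.403 = 19.2 m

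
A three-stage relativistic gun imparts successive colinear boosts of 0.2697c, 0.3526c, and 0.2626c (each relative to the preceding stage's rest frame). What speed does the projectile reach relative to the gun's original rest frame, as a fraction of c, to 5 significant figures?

u ≈ 0.72297c

Compose boost 2: (0.3526 + 0.2697)/(1 + 0.3526×0.2697) = 0.62230/1.095096 = 0.5682606
Compose boost 3: (0.2626 + 0.5682606)/(1 + 0.2626×0.5682606) = 0.8308606/1.149225 = 0.72297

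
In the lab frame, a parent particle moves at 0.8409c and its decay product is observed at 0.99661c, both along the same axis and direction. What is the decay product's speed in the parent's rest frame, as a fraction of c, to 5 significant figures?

u' ≈ 0.96147c

Inverse velocity addition: u' = (u − v)/(1 − uv/c²)
= (0.99661 − 0.8409)/(1 − 0.99661×0.8409) = 0.15571/0.1619507 = 0.96147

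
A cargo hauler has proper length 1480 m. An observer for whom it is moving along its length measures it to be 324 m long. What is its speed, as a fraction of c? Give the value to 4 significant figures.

β ≈ 0.9757

γ = L₀/L = 1480/324 = 4.56790
β = √(1 − 1/γ²) = 0.9757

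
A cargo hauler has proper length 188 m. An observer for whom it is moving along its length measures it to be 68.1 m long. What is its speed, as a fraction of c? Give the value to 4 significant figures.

γ = L₀/L = 188/68.1 = 2.76065
β = √(1 − 1/γ²) = 0.9321

β ≈ 0.9321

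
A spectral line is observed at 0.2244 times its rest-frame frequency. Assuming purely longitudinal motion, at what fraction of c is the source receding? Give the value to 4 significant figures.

f_obs/f_src = √((1−β)/(1+β)) = 0.2244  ⇒  (1−β)/(1+β) = 0.0503554
β = |1 − D²|/(1 + D²) = |1 − 0.0503554|/(1 + 0.0503554) = 0.9041

β ≈ 0.9041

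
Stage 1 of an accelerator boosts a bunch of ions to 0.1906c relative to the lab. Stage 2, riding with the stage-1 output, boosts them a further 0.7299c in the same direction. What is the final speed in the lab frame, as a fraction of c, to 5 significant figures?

Compose boost 2: (0.7299 + 0.1906)/(1 + 0.7299×0.1906) = 0.92050/1.139119 = 0.80808

u ≈ 0.80808c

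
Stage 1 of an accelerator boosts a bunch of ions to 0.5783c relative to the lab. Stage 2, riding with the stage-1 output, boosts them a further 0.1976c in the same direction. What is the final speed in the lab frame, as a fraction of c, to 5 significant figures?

Compose boost 2: (0.1976 + 0.5783)/(1 + 0.1976×0.5783) = 0.77590/1.114272 = 0.69633

u ≈ 0.69633c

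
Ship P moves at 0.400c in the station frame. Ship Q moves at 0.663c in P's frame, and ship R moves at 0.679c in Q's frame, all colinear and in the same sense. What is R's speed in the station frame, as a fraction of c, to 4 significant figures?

Compose boost 2: (0.663 + 0.400)/(1 + 0.663×0.400) = 1.063/1.26520 = 0.840183
Compose boost 3: (0.679 + 0.840183)/(1 + 0.679×0.840183) = 1.51918/1.57048 = 0.9673

u ≈ 0.9673c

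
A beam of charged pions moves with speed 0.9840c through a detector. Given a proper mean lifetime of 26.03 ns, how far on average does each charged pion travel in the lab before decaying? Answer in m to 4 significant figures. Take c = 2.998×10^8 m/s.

d ≈ 43.10 m

γ = 1/√(1 − 0.9840²) = 5.61267
Dilated lifetime: Δt = γτ₀ = 5.61267 × 26.03 ns = 146.098 ns
d = vΔt = 0.9840c × 146.098 ns = 2.95003×10^8 m/s × 1.46098×10^-7 s = 43.10 m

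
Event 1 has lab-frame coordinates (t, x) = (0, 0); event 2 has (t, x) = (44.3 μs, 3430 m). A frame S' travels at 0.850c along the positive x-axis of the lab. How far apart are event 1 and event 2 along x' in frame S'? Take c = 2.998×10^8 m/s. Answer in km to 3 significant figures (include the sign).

γ = 1/√(1 − 0.850²) = 1.8983
Δx' = γ(Δx − vΔt) = 1.8983 × (3430 m − 0.850×(2.998×10^8 m/s)×44.3×10^-6 s)
= 1.8983 × (-7859.0 m) = -14.9 km

Δx' ≈ -14.9 km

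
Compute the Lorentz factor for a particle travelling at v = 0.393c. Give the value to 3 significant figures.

γ ≈ 1.09

γ = 1/√(1 − β²) = 1/√(1 − 0.393²) = 1/√(0.84555) = 1.09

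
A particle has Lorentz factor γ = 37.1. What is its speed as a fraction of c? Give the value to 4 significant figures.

β ≈ 0.9996

β = √(1 − 1/γ²) = √(1 − 1/37.1²) = √(0.999273) = 0.9996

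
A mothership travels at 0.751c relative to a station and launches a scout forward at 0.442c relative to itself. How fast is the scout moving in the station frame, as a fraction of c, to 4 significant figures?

u ≈ 0.8957c

Compose boost 2: (0.442 + 0.751)/(1 + 0.442×0.751) = 1.193/1.33194 = 0.8957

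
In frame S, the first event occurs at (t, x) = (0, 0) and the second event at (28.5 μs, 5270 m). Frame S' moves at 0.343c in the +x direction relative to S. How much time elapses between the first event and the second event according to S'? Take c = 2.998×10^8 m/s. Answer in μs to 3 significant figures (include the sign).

Δt' ≈ 23.9 μs

γ = 1/√(1 − 0.343²) = 1.0646
Δt' = γ(Δt − vΔx/c²) = 1.0646 × (28.5 μs − 0.343×5270 m / (2.998×10^8 m/s))
= 1.0646 × (22.471 μs) = 23.9 μs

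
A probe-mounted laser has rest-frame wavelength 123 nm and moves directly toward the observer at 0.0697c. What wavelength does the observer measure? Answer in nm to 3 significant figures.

Relativistic Doppler: λ_obs = λ_src √((1−β)/(1+β))
= 123 × √(0.93030/1.0697) = 123 × 0.93257 = 115 nm

λ_obs ≈ 115 nm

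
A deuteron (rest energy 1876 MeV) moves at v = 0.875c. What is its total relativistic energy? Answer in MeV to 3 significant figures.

γ = 1/√(1 − 0.875²) = 2.0656
E = γm₀c² = 2.0656 × 1876 MeV = 3880 MeV

E ≈ 3880 MeV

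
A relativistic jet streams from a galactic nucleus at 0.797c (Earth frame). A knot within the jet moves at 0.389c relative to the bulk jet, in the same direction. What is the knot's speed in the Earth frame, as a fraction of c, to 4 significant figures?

Relativistic velocity addition: u = (u' + v)/(1 + u'v/c²)
= (0.389 + 0.797)/(1 + 0.389×0.797) = 1.186/1.31003 = 0.9053

u ≈ 0.9053c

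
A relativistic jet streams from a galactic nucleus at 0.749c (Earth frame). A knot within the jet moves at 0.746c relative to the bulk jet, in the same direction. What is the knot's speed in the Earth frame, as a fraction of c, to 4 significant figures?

Relativistic velocity addition: u = (u' + v)/(1 + u'v/c²)
= (0.746 + 0.749)/(1 + 0.746×0.749) = 1.495/1.55875 = 0.9591

u ≈ 0.9591c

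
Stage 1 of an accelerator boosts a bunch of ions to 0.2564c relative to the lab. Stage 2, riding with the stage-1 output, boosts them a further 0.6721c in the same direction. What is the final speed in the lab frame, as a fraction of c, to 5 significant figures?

u ≈ 0.79201c

Compose boost 2: (0.6721 + 0.2564)/(1 + 0.6721×0.2564) = 0.92850/1.172326 = 0.79201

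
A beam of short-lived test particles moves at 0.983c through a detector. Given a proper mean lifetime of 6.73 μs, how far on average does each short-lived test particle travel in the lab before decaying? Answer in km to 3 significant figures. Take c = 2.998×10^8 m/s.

γ = 1/√(1 − 0.983²) = 5.4465
Dilated lifetime: Δt = γτ₀ = 5.4465 × 6.73 μs = 36.655 μs
d = vΔt = 0.983c × 36.655 μs = 2.9470×10^8 m/s × 3.6655×10^-5 s = 10.8 km

d ≈ 10.8 km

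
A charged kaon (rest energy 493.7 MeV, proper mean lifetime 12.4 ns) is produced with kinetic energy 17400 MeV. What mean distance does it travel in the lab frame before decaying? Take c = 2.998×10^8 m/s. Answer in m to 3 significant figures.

d ≈ 135 m

γ = 1 + K/(m₀c²) = 1 + 17400/493.7 = 36.244
β = √(1 − 1/γ²) = 0.99962
Dilated lifetime: γτ₀ = 36.244 × 12.4 ns = 449.43 ns
d = βc·γτ₀ = 0.99962 × (2.998×10^8 m/s) × 4.4943×10^-7 s = 135 m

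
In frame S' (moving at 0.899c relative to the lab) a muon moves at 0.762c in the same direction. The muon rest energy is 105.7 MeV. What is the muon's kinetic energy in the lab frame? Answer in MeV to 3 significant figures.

u_lab = (0.762 + 0.899)/(1 + 0.762×0.899) = 0.985734
γ = 1/√(1 − 0.985734²) = 5.9415
K = (γ − 1)m₀c² = (5.9415 − 1) × 105.7 = 4.9415 × 105.7 = 522 MeV

K ≈ 522 MeV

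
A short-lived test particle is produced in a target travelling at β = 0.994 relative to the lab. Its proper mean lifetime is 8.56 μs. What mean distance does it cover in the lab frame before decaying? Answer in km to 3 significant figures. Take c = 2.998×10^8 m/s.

d ≈ 23.3 km

γ = 1/√(1 − 0.994²) = 9.1424
Dilated lifetime: Δt = γτ₀ = 9.1424 × 8.56 μs = 78.259 μs
d = vΔt = 0.994c × 78.259 μs = 2.9800×10^8 m/s × 7.8259×10^-5 s = 23.3 km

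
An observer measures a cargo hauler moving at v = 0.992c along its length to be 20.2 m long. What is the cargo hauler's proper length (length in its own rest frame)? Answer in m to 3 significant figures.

L₀ ≈ 160 m

γ = 1/√(1 − 0.992²) = 7.9216
L₀ = γL = 7.9216 × 20.2 = 160 m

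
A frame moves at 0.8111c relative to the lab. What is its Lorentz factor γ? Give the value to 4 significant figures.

γ ≈ 1.710

γ = 1/√(1 − β²) = 1/√(1 − 0.8111²) = 1/√(0.342117) = 1.710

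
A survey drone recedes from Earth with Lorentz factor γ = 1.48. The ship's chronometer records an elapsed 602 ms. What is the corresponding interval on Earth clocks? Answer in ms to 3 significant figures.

Δt ≈ 891 ms

γ = 1.48 (given)
Time dilation: Δt = γτ₀ = 1.48 × 602 ms = 891 ms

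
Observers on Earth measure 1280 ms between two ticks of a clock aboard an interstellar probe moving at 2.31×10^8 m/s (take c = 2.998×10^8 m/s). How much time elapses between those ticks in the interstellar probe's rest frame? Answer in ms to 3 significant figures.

τ₀ ≈ 816 ms

β = v/c = 2.31×10^8 / 2.998×10^8 = 0.77051
γ = 1/√(1 − 0.77051²) = 1.5688
Proper time: τ₀ = Δt/γ = 1280/1.5688 = 816 ms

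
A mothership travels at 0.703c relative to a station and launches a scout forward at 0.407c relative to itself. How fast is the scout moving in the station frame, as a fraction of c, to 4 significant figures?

Compose boost 2: (0.407 + 0.703)/(1 + 0.407×0.703) = 1.110/1.28612 = 0.8631

u ≈ 0.8631c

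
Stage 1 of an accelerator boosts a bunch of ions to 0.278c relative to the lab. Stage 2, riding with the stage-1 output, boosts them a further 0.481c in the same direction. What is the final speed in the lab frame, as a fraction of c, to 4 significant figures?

u ≈ 0.6695c

Compose boost 2: (0.481 + 0.278)/(1 + 0.481×0.278) = 0.7590/1.13372 = 0.6695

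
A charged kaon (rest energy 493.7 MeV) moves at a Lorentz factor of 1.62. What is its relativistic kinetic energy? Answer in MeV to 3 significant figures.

K ≈ 306 MeV

γ = 1.62 (given)
K = (γ − 1)m₀c² = (1.62 − 1) × 493.7 MeV = 0.62000 × 493.7 MeV = 306 MeV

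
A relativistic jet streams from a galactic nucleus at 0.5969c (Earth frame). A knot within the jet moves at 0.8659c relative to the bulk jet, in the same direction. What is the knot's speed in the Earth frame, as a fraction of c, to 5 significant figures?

Relativistic velocity addition: u = (u' + v)/(1 + u'v/c²)
= (0.8659 + 0.5969)/(1 + 0.8659×0.5969) = 1.4628/1.516856 = 0.96436

u ≈ 0.96436c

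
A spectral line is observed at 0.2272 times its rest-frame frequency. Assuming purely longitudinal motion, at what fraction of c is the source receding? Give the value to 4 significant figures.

β ≈ 0.9018

f_obs/f_src = √((1−β)/(1+β)) = 0.2272  ⇒  (1−β)/(1+β) = 0.0516198
β = |1 − D²|/(1 + D²) = |1 − 0.0516198|/(1 + 0.0516198) = 0.9018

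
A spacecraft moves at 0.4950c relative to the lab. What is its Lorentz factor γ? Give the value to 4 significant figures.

γ = 1/√(1 − β²) = 1/√(1 − 0.4950²) = 1/√(0.754975) = 1.151

γ ≈ 1.151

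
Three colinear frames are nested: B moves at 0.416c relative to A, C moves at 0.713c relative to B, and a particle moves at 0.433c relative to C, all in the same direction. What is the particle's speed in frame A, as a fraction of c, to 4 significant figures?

Compose boost 2: (0.713 + 0.416)/(1 + 0.713×0.416) = 1.129/1.29661 = 0.870733
Compose boost 3: (0.433 + 0.870733)/(1 + 0.433×0.870733) = 1.30373/1.37703 = 0.9468

u ≈ 0.9468c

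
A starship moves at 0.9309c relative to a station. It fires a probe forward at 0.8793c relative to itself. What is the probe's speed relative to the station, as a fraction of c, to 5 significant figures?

u ≈ 0.99541c

Relativistic velocity addition: u = (u' + v)/(1 + u'v/c²)
= (0.8793 + 0.9309)/(1 + 0.8793×0.9309) = 1.8102/1.818540 = 0.99541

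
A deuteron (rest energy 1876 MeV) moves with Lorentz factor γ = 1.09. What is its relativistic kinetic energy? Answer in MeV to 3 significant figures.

K ≈ 169 MeV

γ = 1.09 (given)
K = (γ − 1)m₀c² = (1.09 − 1) × 1876 MeV = 0.090000 × 1876 MeV = 169 MeV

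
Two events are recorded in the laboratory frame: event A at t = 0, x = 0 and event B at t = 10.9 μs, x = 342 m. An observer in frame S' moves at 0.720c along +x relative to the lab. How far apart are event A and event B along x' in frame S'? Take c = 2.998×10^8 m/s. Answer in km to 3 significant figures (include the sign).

γ = 1/√(1 − 0.720²) = 1.4410
Δx' = γ(Δx − vΔt) = 1.4410 × (342 m − 0.720×(2.998×10^8 m/s)×10.9×10^-6 s)
= 1.4410 × (-2010.8 m) = -2.90 km

Δx' ≈ -2.90 km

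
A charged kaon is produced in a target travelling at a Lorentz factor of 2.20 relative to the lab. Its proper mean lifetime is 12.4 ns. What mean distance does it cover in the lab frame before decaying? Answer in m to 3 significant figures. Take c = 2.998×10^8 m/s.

β = √(1 − 1/γ²) = √(1 − 1/2.20²) = 0.89072
Dilated lifetime: Δt = γτ₀ = 2.20 × 12.4 ns = 27.280 ns
d = vΔt = 0.89072c × 27.280 ns = 2.6704×10^8 m/s × 2.7280×10^-8 s = 7.28 m

d ≈ 7.28 m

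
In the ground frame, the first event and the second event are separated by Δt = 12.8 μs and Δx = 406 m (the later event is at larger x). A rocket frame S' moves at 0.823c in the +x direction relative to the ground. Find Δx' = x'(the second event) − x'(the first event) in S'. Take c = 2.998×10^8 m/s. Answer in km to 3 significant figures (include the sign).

γ = 1/√(1 − 0.823²) = 1.7604
Δx' = γ(Δx − vΔt) = 1.7604 × (406 m − 0.823×(2.998×10^8 m/s)×12.8×10^-6 s)
= 1.7604 × (-2752.2 m) = -4.85 km

Δx' ≈ -4.85 km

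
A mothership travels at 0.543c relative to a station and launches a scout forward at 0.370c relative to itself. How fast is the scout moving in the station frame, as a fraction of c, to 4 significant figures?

Compose boost 2: (0.370 + 0.543)/(1 + 0.370×0.543) = 0.9130/1.20091 = 0.7603

u ≈ 0.7603c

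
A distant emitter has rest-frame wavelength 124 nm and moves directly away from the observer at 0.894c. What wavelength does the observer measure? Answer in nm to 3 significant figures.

λ_obs ≈ 524 nm

Relativistic Doppler: λ_obs = λ_src √((1+β)/(1−β))
= 124 × √(1.8940/0.10600) = 124 × 4.2270 = 524 nm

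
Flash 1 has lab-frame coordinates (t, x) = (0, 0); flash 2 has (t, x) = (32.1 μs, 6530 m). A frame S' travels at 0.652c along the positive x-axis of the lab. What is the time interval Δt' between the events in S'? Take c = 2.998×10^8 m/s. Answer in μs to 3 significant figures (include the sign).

Δt' ≈ 23.6 μs

γ = 1/√(1 − 0.652²) = 1.3189
Δt' = γ(Δt − vΔx/c²) = 1.3189 × (32.1 μs − 0.652×6530 m / (2.998×10^8 m/s))
= 1.3189 × (17.899 μs) = 23.6 μs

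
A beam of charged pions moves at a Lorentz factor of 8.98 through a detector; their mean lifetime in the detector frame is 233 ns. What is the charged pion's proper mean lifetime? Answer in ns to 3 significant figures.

γ = 8.98 (given)
Proper time: τ₀ = Δt/γ = 233/8.98 = 25.9 ns

τ₀ ≈ 25.9 ns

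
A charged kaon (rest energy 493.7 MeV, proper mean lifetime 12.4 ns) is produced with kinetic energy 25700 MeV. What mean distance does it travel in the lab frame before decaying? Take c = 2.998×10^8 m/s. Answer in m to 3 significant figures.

d ≈ 197 m

γ = 1 + K/(m₀c²) = 1 + 25700/493.7 = 53.056
β = √(1 − 1/γ²) = 0.99982
Dilated lifetime: γτ₀ = 53.056 × 12.4 ns = 657.89 ns
d = βc·γτ₀ = 0.99982 × (2.998×10^8 m/s) × 6.5789×10^-7 s = 197 m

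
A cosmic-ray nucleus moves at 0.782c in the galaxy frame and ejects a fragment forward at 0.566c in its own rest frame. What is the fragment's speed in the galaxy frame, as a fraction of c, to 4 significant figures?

Compose boost 2: (0.566 + 0.782)/(1 + 0.566×0.782) = 1.348/1.44261 = 0.9344

u ≈ 0.9344c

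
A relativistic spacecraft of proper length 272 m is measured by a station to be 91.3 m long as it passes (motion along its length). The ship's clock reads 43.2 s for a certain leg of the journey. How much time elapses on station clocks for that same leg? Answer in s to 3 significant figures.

Length contraction ⇒ γ = L₀/L = 272/91.3 = 2.9792
Time dilation: Δt = γτ₀ = 2.9792 × 43.2 s = 129 s

Δt ≈ 129 s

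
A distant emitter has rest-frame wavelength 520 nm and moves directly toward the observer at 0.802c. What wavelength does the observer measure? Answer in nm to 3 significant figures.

Relativistic Doppler: λ_obs = λ_src √((1−β)/(1+β))
= 520 × √(0.19800/1.8020) = 520 × 0.33148 = 172 nm

λ_obs ≈ 172 nm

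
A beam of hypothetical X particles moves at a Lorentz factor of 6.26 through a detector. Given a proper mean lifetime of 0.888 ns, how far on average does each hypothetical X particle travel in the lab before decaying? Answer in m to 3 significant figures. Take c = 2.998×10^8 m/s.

β = √(1 − 1/γ²) = √(1 − 1/6.26²) = 0.98716
Dilated lifetime: Δt = γτ₀ = 6.26 × 0.888 ns = 5.5589 ns
d = vΔt = 0.98716c × 5.5589 ns = 2.9595×10^8 m/s × 5.5589×10^-9 s = 1.65 m

d ≈ 1.65 m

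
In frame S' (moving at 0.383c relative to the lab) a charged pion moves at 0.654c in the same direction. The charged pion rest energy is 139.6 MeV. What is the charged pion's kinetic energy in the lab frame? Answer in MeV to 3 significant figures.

u_lab = (0.654 + 0.383)/(1 + 0.654×0.383) = 0.829280
γ = 1/√(1 − 0.829280²) = 1.7894
K = (γ − 1)m₀c² = (1.7894 − 1) × 139.6 = 0.78944 × 139.6 = 110 MeV

K ≈ 110 MeV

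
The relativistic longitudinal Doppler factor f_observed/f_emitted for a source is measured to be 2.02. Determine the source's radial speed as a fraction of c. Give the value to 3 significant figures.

β ≈ 0.606

f_obs/f_src = √((1+β)/(1−β)) = 2.02  ⇒  (1+β)/(1−β) = 4.0804
β = |1 − D²|/(1 + D²) = |1 − 4.0804|/(1 + 4.0804) = 0.606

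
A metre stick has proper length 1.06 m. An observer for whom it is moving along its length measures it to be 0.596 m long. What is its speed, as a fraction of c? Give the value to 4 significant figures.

β ≈ 0.8270

γ = L₀/L = 1.06/0.596 = 1.77852
β = √(1 − 1/γ²) = 0.8270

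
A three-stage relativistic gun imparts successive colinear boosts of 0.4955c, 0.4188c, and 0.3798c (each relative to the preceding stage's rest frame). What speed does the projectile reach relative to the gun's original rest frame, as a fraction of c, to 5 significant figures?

Compose boost 2: (0.4188 + 0.4955)/(1 + 0.4188×0.4955) = 0.91430/1.207515 = 0.7571746
Compose boost 3: (0.3798 + 0.7571746)/(1 + 0.3798×0.7571746) = 1.136975/1.287575 = 0.88304

u ≈ 0.88304c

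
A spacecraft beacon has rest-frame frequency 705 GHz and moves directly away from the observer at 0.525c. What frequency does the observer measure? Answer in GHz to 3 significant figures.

f_obs ≈ 393 GHz

Relativistic Doppler: f_obs = f_src √((1−β)/(1+β))
= 705 × √(0.47500/1.5250) = 705 × 0.55810 = 393 GHz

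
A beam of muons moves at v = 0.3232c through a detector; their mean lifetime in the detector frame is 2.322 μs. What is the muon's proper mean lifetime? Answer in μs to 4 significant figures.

τ₀ ≈ 2.197 μs

γ = 1/√(1 − 0.3232²) = 1.05671
Proper time: τ₀ = Δt/γ = 2.322/1.05671 = 2.197 μs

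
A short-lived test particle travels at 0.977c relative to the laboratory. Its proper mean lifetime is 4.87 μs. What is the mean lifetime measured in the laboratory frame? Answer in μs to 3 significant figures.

γ = 1/√(1 − 0.977²) = 4.6896
Time dilation: Δt = γτ₀ = 4.6896 × 4.87 μs = 22.8 μs

Δt ≈ 22.8 μs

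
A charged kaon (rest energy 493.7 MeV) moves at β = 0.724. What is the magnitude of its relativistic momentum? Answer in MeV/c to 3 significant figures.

p ≈ 518 MeV/c

γ = 1/√(1 − 0.724²) = 1.4497
p = γβm₀c = 1.4497 × 0.724 × 493.7 MeV/c = 518 MeV/c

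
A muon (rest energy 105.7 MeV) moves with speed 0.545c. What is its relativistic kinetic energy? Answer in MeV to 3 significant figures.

K ≈ 20.4 MeV

γ = 1/√(1 − 0.545²) = 1.1927
K = (γ − 1)m₀c² = (1.1927 − 1) × 105.7 MeV = 0.19270 × 105.7 MeV = 20.4 MeV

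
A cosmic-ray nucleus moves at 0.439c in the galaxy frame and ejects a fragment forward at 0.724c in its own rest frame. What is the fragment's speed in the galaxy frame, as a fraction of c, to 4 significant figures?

u ≈ 0.8825c

Compose boost 2: (0.724 + 0.439)/(1 + 0.724×0.439) = 1.163/1.31784 = 0.8825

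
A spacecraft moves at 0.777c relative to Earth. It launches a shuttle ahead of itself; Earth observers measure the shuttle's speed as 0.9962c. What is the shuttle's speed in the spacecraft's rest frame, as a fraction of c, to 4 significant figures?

u' ≈ 0.9701c

Inverse velocity addition: u' = (u − v)/(1 − uv/c²)
= (0.9962 − 0.777)/(1 − 0.9962×0.777) = 0.2192/0.225953 = 0.9701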